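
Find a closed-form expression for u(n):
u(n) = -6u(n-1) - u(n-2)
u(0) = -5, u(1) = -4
Characteristic equation: x² + 6x + 1 = 0.
Discriminant Δ = (-6)² + 4·(-1) = 32.
Roots r₁,₂ = (-6 ± √32)/2, so r₁ = -3 + 2 \sqrt{2}, r₂ = -3 - 2 \sqrt{2}.
General solution: u(n) = A·r₁^n + B·r₂^n.
From the initial conditions, A + B = -5 and r₁A + r₂B = -4.
Since r₁ - r₂ = √32: A = (-4 - (-5)r₂)/√32 = - \frac{19 \sqrt{2}}{8} - \frac{5}{2}, and B = -5 - A = - \frac{5}{2} + \frac{19 \sqrt{2}}{8}.
So u(n) = \left(- \frac{19 \sqrt{2}}{8} - \frac{5}{2}\right)\left(-3 + 2 \sqrt{2}\right)^n + \left(- \frac{5}{2} + \frac{19 \sqrt{2}}{8}\right)\left(-3 - 2 \sqrt{2}\right)^n.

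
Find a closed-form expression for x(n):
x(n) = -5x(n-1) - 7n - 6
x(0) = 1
First-order linear with linear forcing.
Homogeneous solution: x_h(n) = A·(-5)^n.
Try particular x_p(n) = pn + q. Substituting:
  pn + q = -5(p(n-1) + q) - 7n - 6.
Matching the n-coefficient: p = -5p - 7 ⇒ p = - \frac{7}{6}.
Matching constants: q = 5p - 5q - 6 ⇒ q = - \frac{71}{36}.
General: x(n) = A·(-5)^n - \frac{7 n}{6} - \frac{71}{36}.
Apply x(0) = 1: A - \frac{71}{36} = 1 ⇒ A = \frac{107}{36}.
So x(n) = \frac{107 \left(-5\right)^{n}}{36} - \frac{7 n}{6} - \frac{71}{36}.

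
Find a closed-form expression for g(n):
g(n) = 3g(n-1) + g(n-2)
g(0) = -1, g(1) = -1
Characteristic equation: x² - 3x - 1 = 0.
Discriminant Δ = (3)² + 4·(1) = 13.
Roots r₁,₂ = (3 ± √13)/2, so r₁ = \frac{3}{2} + \frac{\sqrt{13}}{2}, r₂ = \frac{3}{2} - \frac{\sqrt{13}}{2}.
General solution: g(n) = A·r₁^n + B·r₂^n.
From the initial conditions, A + B = -1 and r₁A + r₂B = -1.
Since r₁ - r₂ = √13: A = (-1 - (-1)r₂)/√13 = - \frac{1}{2} + \frac{\sqrt{13}}{26}, and B = -1 - A = - \frac{1}{2} - \frac{\sqrt{13}}{26}.
So g(n) = \left(- \frac{1}{2} + \frac{\sqrt{13}}{26}\right)\left(\frac{3}{2} + \frac{\sqrt{13}}{2}\right)^n + \left(- \frac{1}{2} - \frac{\sqrt{13}}{26}\right)\left(\frac{3}{2} - \frac{\sqrt{13}}{2}\right)^n.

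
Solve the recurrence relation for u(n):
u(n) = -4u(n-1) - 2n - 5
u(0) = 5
First-order linear with linear forcing.
Homogeneous solution: u_h(n) = A·(-4)^n.
Try particular u_p(n) = pn + q. Substituting:
  pn + q = -4(p(n-1) + q) - 2n - 5.
Matching the n-coefficient: p = -4p - 2 ⇒ p = - \frac{2}{5}.
Matching constants: q = 4p - 4q - 5 ⇒ q = - \frac{33}{25}.
General: u(n) = A·(-4)^n - \frac{2 n}{5} - \frac{33}{25}.
Apply u(0) = 5: A - \frac{33}{25} = 5 ⇒ A = \frac{158}{25}.
So u(n) = \frac{158 \left(-4\right)^{n}}{25} - \frac{2 n}{5} - \frac{33}{25}.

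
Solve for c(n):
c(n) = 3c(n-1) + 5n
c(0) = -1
First-order linear with linear forcing.
Homogeneous solution: c_h(n) = A·(3)^n.
Try particular c_p(n) = pn + q. Substituting:
  pn + q = 3(p(n-1) + q) + 5n.
Matching the n-coefficient: p = 3p + 5 ⇒ p = - \frac{5}{2}.
Matching constants: q = -3p + 3q ⇒ q = - \frac{15}{4}.
General: c(n) = A·(3)^n - \frac{5 n}{2} - \frac{15}{4}.
Apply c(0) = -1: A - \frac{15}{4} = -1 ⇒ A = \frac{11}{4}.
So c(n) = \frac{11 \cdot 3^{n}}{4} - \frac{5 n}{2} - \frac{15}{4}.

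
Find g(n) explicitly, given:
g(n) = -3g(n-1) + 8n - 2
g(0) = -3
First-order linear with linear forcing.
Homogeneous solution: g_h(n) = A·(-3)^n.
Try particular g_p(n) = pn + q. Substituting:
  pn + q = -3(p(n-1) + q) + 8n - 2.
Matching the n-coefficient: p = -3p + 8 ⇒ p = 2.
Matching constants: q = 3p - 3q - 2 ⇒ q = 1.
General: g(n) = A·(-3)^n + 2 n + 1.
Apply g(0) = -3: A + 1 = -3 ⇒ A = -4.
So g(n) = - 4 \left(-3\right)^{n} + 2 n + 1.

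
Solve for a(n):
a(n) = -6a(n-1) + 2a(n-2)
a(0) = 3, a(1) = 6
Characteristic equation: x² + 6x - 2 = 0.
Discriminant Δ = (-6)² + 4·(2) = 44.
Roots r₁,₂ = (-6 ± √44)/2, so r₁ = -3 + \sqrt{11}, r₂ = - \sqrt{11} - 3.
General solution: a(n) = A·r₁^n + B·r₂^n.
From the initial conditions, A + B = 3 and r₁A + r₂B = 6.
Since r₁ - r₂ = √44: A = (6 - (3)r₂)/√44 = \frac{3}{2} + \frac{15 \sqrt{11}}{22}, and B = 3 - A = \frac{3}{2} - \frac{15 \sqrt{11}}{22}.
So a(n) = \left(\frac{3}{2} + \frac{15 \sqrt{11}}{22}\right)\left(-3 + \sqrt{11}\right)^n + \left(\frac{3}{2} - \frac{15 \sqrt{11}}{22}\right)\left(- \sqrt{11} - 3\right)^n.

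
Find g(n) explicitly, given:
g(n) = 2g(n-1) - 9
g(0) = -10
First-order linear non-homogeneous.
Homogeneous solution: g_h(n) = A·(2)^n.
Try constant particular solution g_p = K: K = 2K - 9 ⇒ K = 9.
General: g(n) = A·(2)^n + 9.
Apply g(0) = -10: A + 9 = -10 ⇒ A = -19.
So g(n) = 9 - 19 \cdot 2^{n}.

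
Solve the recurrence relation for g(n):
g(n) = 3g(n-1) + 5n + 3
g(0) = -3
First-order linear with linear forcing.
Homogeneous solution: g_h(n) = A·(3)^n.
Try particular g_p(n) = pn + q. Substituting:
  pn + q = 3(p(n-1) + q) + 5n + 3.
Matching the n-coefficient: p = 3p + 5 ⇒ p = - \frac{5}{2}.
Matching constants: q = -3p + 3q + 3 ⇒ q = - \frac{21}{4}.
General: g(n) = A·(3)^n - \frac{5 n}{2} - \frac{21}{4}.
Apply g(0) = -3: A - \frac{21}{4} = -3 ⇒ A = \frac{9}{4}.
So g(n) = \frac{9 \cdot 3^{n}}{4} - \frac{5 n}{2} - \frac{21}{4}.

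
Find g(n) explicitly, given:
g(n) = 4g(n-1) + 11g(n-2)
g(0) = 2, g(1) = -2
Characteristic equation: x² - 4x - 11 = 0.
Discriminant Δ = (4)² + 4·(11) = 60.
Roots r₁,₂ = (4 ± √60)/2, so r₁ = 2 + \sqrt{15}, r₂ = 2 - \sqrt{15}.
General solution: g(n) = A·r₁^n + B·r₂^n.
From the initial conditions, A + B = 2 and r₁A + r₂B = -2.
Since r₁ - r₂ = √60: A = (-2 - (2)r₂)/√60 = 1 - \frac{\sqrt{15}}{5}, and B = 2 - A = \frac{\sqrt{15}}{5} + 1.
So g(n) = \left(1 - \frac{\sqrt{15}}{5}\right)\left(2 + \sqrt{15}\right)^n + \left(\frac{\sqrt{15}}{5} + 1\right)\left(2 - \sqrt{15}\right)^n.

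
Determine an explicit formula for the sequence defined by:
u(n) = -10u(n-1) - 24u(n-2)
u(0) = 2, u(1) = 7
Characteristic equation: x² + 10x + 24 = 0, which factors as (x - (-6))(x - (-4)) = 0.
Roots r₁ = -6, r₂ = -4 (distinct).
General solution: u(n) = A·(-6)^n + B·(-4)^n.
From u(0) = 2: A + B = 2.
From u(1) = 7: -6A - 4B = 7.
Solving: A = - \frac{15}{2}, B = \frac{19}{2}.
So u(n) = \frac{19 \left(-4\right)^{n}}{2} - \frac{15 \left(-6\right)^{n}}{2}.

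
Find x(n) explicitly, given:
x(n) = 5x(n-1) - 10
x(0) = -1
First-order linear non-homogeneous.
Homogeneous solution: x_h(n) = A·(5)^n.
Try constant particular solution x_p = K: K = 5K - 10 ⇒ K = \frac{5}{2}.
General: x(n) = A·(5)^n + \frac{5}{2}.
Apply x(0) = -1: A + \frac{5}{2} = -1 ⇒ A = - \frac{7}{2}.
So x(n) = \frac{5}{2} - \frac{7 \cdot 5^{n}}{2}.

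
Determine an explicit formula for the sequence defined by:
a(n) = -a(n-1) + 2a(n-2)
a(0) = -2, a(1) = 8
Characteristic equation: x² + x - 2 = 0, which factors as (x - (1))(x - (-2)) = 0.
Roots r₁ = 1, r₂ = -2 (distinct).
General solution: a(n) = A·(1)^n + B·(-2)^n.
From a(0) = -2: A + B = -2.
From a(1) = 8: A - 2B = 8.
Solving: A = \frac{4}{3}, B = - \frac{10}{3}.
So a(n) = \frac{4}{3} - \frac{10 \left(-2\right)^{n}}{3}.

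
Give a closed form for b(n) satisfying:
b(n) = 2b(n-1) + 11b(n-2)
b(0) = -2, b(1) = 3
Characteristic equation: x² - 2x - 11 = 0.
Discriminant Δ = (2)² + 4·(11) = 48.
Roots r₁,₂ = (2 ± √48)/2, so r₁ = 1 + 2 \sqrt{3}, r₂ = 1 - 2 \sqrt{3}.
General solution: b(n) = A·r₁^n + B·r₂^n.
From the initial conditions, A + B = -2 and r₁A + r₂B = 3.
Since r₁ - r₂ = √48: A = (3 - (-2)r₂)/√48 = -1 + \frac{5 \sqrt{3}}{12}, and B = -2 - A = -1 - \frac{5 \sqrt{3}}{12}.
So b(n) = \left(-1 + \frac{5 \sqrt{3}}{12}\right)\left(1 + 2 \sqrt{3}\right)^n + \left(-1 - \frac{5 \sqrt{3}}{12}\right)\left(1 - 2 \sqrt{3}\right)^n.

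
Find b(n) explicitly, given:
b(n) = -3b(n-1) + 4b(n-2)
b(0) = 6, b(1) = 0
Characteristic equation: x² + 3x - 4 = 0, which factors as (x - (-4))(x - (1)) = 0.
Roots r₁ = -4, r₂ = 1 (distinct).
General solution: b(n) = A·(-4)^n + B·(1)^n.
From b(0) = 6: A + B = 6.
From b(1) = 0: -4A + B = 0.
Solving: A = \frac{6}{5}, B = \frac{24}{5}.
So b(n) = \frac{6 \left(-4\right)^{n}}{5} + \frac{24}{5}.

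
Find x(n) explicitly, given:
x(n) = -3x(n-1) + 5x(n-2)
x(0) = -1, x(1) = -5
Characteristic equation: x² + 3x - 5 = 0.
Discriminant Δ = (-3)² + 4·(5) = 29.
Roots r₁,₂ = (-3 ± √29)/2, so r₁ = - \frac{3}{2} + \frac{\sqrt{29}}{2}, r₂ = - \frac{\sqrt{29}}{2} - \frac{3}{2}.
General solution: x(n) = A·r₁^n + B·r₂^n.
From the initial conditions, A + B = -1 and r₁A + r₂B = -5.
Since r₁ - r₂ = √29: A = (-5 - (-1)r₂)/√29 = - \frac{13 \sqrt{29}}{58} - \frac{1}{2}, and B = -1 - A = - \frac{1}{2} + \frac{13 \sqrt{29}}{58}.
So x(n) = \left(- \frac{13 \sqrt{29}}{58} - \frac{1}{2}\right)\left(- \frac{3}{2} + \frac{\sqrt{29}}{2}\right)^n + \left(- \frac{1}{2} + \frac{13 \sqrt{29}}{58}\right)\left(- \frac{\sqrt{29}}{2} - \frac{3}{2}\right)^n.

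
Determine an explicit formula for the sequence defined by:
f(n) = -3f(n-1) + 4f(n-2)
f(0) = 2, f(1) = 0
Characteristic equation: x² + 3x - 4 = 0, which factors as (x - (1))(x - (-4)) = 0.
Roots r₁ = 1, r₂ = -4 (distinct).
General solution: f(n) = A·(1)^n + B·(-4)^n.
From f(0) = 2: A + B = 2.
From f(1) = 0: A - 4B = 0.
Solving: A = \frac{8}{5}, B = \frac{2}{5}.
So f(n) = \frac{2 \left(-4\right)^{n}}{5} + \frac{8}{5}.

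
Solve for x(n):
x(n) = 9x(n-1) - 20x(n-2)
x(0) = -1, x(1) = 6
Characteristic equation: x² - 9x + 20 = 0, which factors as (x - (4))(x - (5)) = 0.
Roots r₁ = 4, r₂ = 5 (distinct).
General solution: x(n) = A·(4)^n + B·(5)^n.
From x(0) = -1: A + B = -1.
From x(1) = 6: 4A + 5B = 6.
Solving: A = -11, B = 10.
So x(n) = - 11 \cdot 4^{n} + 10 \cdot 5^{n}.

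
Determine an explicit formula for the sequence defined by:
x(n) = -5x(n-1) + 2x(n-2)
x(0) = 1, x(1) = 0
Characteristic equation: x² + 5x - 2 = 0.
Discriminant Δ = (-5)² + 4·(2) = 33.
Roots r₁,₂ = (-5 ± √33)/2, so r₁ = - \frac{5}{2} + \frac{\sqrt{33}}{2}, r₂ = - \frac{\sqrt{33}}{2} - \frac{5}{2}.
General solution: x(n) = A·r₁^n + B·r₂^n.
From the initial conditions, A + B = 1 and r₁A + r₂B = 0.
Since r₁ - r₂ = √33: A = (0 - (1)r₂)/√33 = \frac{5 \sqrt{33}}{66} + \frac{1}{2}, and B = 1 - A = \frac{1}{2} - \frac{5 \sqrt{33}}{66}.
So x(n) = \left(\frac{5 \sqrt{33}}{66} + \frac{1}{2}\right)\left(- \frac{5}{2} + \frac{\sqrt{33}}{2}\right)^n + \left(\frac{1}{2} - \frac{5 \sqrt{33}}{66}\right)\left(- \frac{\sqrt{33}}{2} - \frac{5}{2}\right)^n.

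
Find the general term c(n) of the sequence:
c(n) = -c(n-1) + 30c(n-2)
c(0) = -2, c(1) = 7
Characteristic equation: x² + x - 30 = 0, which factors as (x - (5))(x - (-6)) = 0.
Roots r₁ = 5, r₂ = -6 (distinct).
General solution: c(n) = A·(5)^n + B·(-6)^n.
From c(0) = -2: A + B = -2.
From c(1) = 7: 5A - 6B = 7.
Solving: A = - \frac{5}{11}, B = - \frac{17}{11}.
So c(n) = - \frac{17 \left(-6\right)^{n}}{11} - \frac{5 \cdot 5^{n}}{11}.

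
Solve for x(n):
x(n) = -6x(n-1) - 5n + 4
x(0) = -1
First-order linear with linear forcing.
Homogeneous solution: x_h(n) = A·(-6)^n.
Try particular x_p(n) = pn + q. Substituting:
  pn + q = -6(p(n-1) + q) - 5n + 4.
Matching the n-coefficient: p = -6p - 5 ⇒ p = - \frac{5}{7}.
Matching constants: q = 6p - 6q + 4 ⇒ q = - \frac{2}{49}.
General: x(n) = A·(-6)^n - \frac{5 n}{7} - \frac{2}{49}.
Apply x(0) = -1: A - \frac{2}{49} = -1 ⇒ A = - \frac{47}{49}.
So x(n) = - \frac{47 \left(-6\right)^{n}}{49} - \frac{5 n}{7} - \frac{2}{49}.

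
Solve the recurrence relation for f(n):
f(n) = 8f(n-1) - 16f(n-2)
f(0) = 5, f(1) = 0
Characteristic equation: x² - 8x + 16 = 0, which is (x - (4))².
Repeated root r = 4.
General solution: f(n) = (A + Bn)·(4)^n.
From f(0) = 5: A = 5.
From f(1) = 0: (A + B)·(4) = 0 ⇒ B = -5.
So f(n) = \left(5 - 5 n\right) \cdot (4)^n.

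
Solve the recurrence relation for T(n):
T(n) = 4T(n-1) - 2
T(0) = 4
First-order linear non-homogeneous.
Homogeneous solution: T_h(n) = A·(4)^n.
Try constant particular solution T_p = K: K = 4K - 2 ⇒ K = \frac{2}{3}.
General: T(n) = A·(4)^n + \frac{2}{3}.
Apply T(0) = 4: A + \frac{2}{3} = 4 ⇒ A = \frac{10}{3}.
So T(n) = \frac{10 \cdot 4^{n}}{3} + \frac{2}{3}.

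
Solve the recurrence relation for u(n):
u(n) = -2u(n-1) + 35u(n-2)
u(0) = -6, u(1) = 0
Characteristic equation: x² + 2x - 35 = 0, which factors as (x - (-7))(x - (5)) = 0.
Roots r₁ = -7, r₂ = 5 (distinct).
General solution: u(n) = A·(-7)^n + B·(5)^n.
From u(0) = -6: A + B = -6.
From u(1) = 0: -7A + 5B = 0.
Solving: A = - \frac{5}{2}, B = - \frac{7}{2}.
So u(n) = - \frac{5 \left(-7\right)^{n}}{2} - \frac{7 \cdot 5^{n}}{2}.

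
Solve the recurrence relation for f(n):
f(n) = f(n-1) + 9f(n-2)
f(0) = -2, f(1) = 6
Characteristic equation: x² - x - 9 = 0.
Discriminant Δ = (1)² + 4·(9) = 37.
Roots r₁,₂ = (1 ± √37)/2, so r₁ = \frac{1}{2} + \frac{\sqrt{37}}{2}, r₂ = \frac{1}{2} - \frac{\sqrt{37}}{2}.
General solution: f(n) = A·r₁^n + B·r₂^n.
From the initial conditions, A + B = -2 and r₁A + r₂B = 6.
Since r₁ - r₂ = √37: A = (6 - (-2)r₂)/√37 = -1 + \frac{7 \sqrt{37}}{37}, and B = -2 - A = - \frac{7 \sqrt{37}}{37} - 1.
So f(n) = \left(-1 + \frac{7 \sqrt{37}}{37}\right)\left(\frac{1}{2} + \frac{\sqrt{37}}{2}\right)^n + \left(- \frac{7 \sqrt{37}}{37} - 1\right)\left(\frac{1}{2} - \frac{\sqrt{37}}{2}\right)^n.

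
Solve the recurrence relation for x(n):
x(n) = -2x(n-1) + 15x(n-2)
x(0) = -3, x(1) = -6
Characteristic equation: x² + 2x - 15 = 0, which factors as (x - (3))(x - (-5)) = 0.
Roots r₁ = 3, r₂ = -5 (distinct).
General solution: x(n) = A·(3)^n + B·(-5)^n.
From x(0) = -3: A + B = -3.
From x(1) = -6: 3A - 5B = -6.
Solving: A = - \frac{21}{8}, B = - \frac{3}{8}.
So x(n) = - \frac{3 \left(-5\right)^{n}}{8} - \frac{21 \cdot 3^{n}}{8}.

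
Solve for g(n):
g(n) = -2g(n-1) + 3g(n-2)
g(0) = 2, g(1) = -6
Characteristic equation: x² + 2x - 3 = 0, which factors as (x - (-3))(x - (1)) = 0.
Roots r₁ = -3, r₂ = 1 (distinct).
General solution: g(n) = A·(-3)^n + B·(1)^n.
From g(0) = 2: A + B = 2.
From g(1) = -6: -3A + B = -6.
Solving: A = 2, B = 0.
So g(n) = 2 \left(-3\right)^{n}.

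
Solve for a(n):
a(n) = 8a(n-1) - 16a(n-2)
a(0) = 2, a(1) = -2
Characteristic equation: x² - 8x + 16 = 0, which is (x - (4))².
Repeated root r = 4.
General solution: a(n) = (A + Bn)·(4)^n.
From a(0) = 2: A = 2.
From a(1) = -2: (A + B)·(4) = -2 ⇒ B = - \frac{5}{2}.
So a(n) = \left(2 - \frac{5 n}{2}\right) \cdot (4)^n.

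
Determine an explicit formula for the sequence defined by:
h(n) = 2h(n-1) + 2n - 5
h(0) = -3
First-order linear with linear forcing.
Homogeneous solution: h_h(n) = A·(2)^n.
Try particular h_p(n) = pn + q. Substituting:
  pn + q = 2(p(n-1) + q) + 2n - 5.
Matching the n-coefficient: p = 2p + 2 ⇒ p = -2.
Matching constants: q = -2p + 2q - 5 ⇒ q = 1.
General: h(n) = A·(2)^n - 2 n + 1.
Apply h(0) = -3: A + 1 = -3 ⇒ A = -4.
So h(n) = - 4 \cdot 2^{n} - 2 n + 1.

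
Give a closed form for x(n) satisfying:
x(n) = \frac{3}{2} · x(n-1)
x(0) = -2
Pure geometric recurrence with ratio \frac{3}{2}.
By induction x(n) = x(0) · (\frac{3}{2})^n = - 2 \left(\frac{3}{2}\right)^{n}.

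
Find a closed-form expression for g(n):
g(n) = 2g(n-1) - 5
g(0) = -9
First-order linear non-homogeneous.
Homogeneous solution: g_h(n) = A·(2)^n.
Try constant particular solution g_p = K: K = 2K - 5 ⇒ K = 5.
General: g(n) = A·(2)^n + 5.
Apply g(0) = -9: A + 5 = -9 ⇒ A = -14.
So g(n) = 5 - 14 \cdot 2^{n}.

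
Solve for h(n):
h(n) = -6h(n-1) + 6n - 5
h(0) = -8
First-order linear with linear forcing.
Homogeneous solution: h_h(n) = A·(-6)^n.
Try particular h_p(n) = pn + q. Substituting:
  pn + q = -6(p(n-1) + q) + 6n - 5.
Matching the n-coefficient: p = -6p + 6 ⇒ p = \frac{6}{7}.
Matching constants: q = 6p - 6q - 5 ⇒ q = \frac{1}{49}.
General: h(n) = A·(-6)^n + \frac{6 n}{7} + \frac{1}{49}.
Apply h(0) = -8: A + \frac{1}{49} = -8 ⇒ A = - \frac{393}{49}.
So h(n) = - \frac{393 \left(-6\right)^{n}}{49} + \frac{6 n}{7} + \frac{1}{49}.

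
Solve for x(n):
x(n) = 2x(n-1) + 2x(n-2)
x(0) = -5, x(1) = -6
Characteristic equation: x² - 2x - 2 = 0.
Discriminant Δ = (2)² + 4·(2) = 12.
Roots r₁,₂ = (2 ± √12)/2, so r₁ = 1 + \sqrt{3}, r₂ = 1 - \sqrt{3}.
General solution: x(n) = A·r₁^n + B·r₂^n.
From the initial conditions, A + B = -5 and r₁A + r₂B = -6.
Since r₁ - r₂ = √12: A = (-6 - (-5)r₂)/√12 = - \frac{5}{2} - \frac{\sqrt{3}}{6}, and B = -5 - A = - \frac{5}{2} + \frac{\sqrt{3}}{6}.
So x(n) = \left(- \frac{5}{2} - \frac{\sqrt{3}}{6}\right)\left(1 + \sqrt{3}\right)^n + \left(- \frac{5}{2} + \frac{\sqrt{3}}{6}\right)\left(1 - \sqrt{3}\right)^n.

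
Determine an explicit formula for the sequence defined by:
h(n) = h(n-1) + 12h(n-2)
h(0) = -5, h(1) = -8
Characteristic equation: x² - x - 12 = 0, which factors as (x - (4))(x - (-3)) = 0.
Roots r₁ = 4, r₂ = -3 (distinct).
General solution: h(n) = A·(4)^n + B·(-3)^n.
From h(0) = -5: A + B = -5.
From h(1) = -8: 4A - 3B = -8.
Solving: A = - \frac{23}{7}, B = - \frac{12}{7}.
So h(n) = - \frac{12 \left(-3\right)^{n}}{7} - \frac{23 \cdot 4^{n}}{7}.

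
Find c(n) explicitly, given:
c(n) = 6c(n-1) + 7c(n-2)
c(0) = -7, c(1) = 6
Characteristic equation: x² - 6x - 7 = 0, which factors as (x - (7))(x - (-1)) = 0.
Roots r₁ = 7, r₂ = -1 (distinct).
General solution: c(n) = A·(7)^n + B·(-1)^n.
From c(0) = -7: A + B = -7.
From c(1) = 6: 7A - B = 6.
Solving: A = - \frac{1}{8}, B = - \frac{55}{8}.
So c(n) = - \frac{55 \left(-1\right)^{n}}{8} - \frac{7^{n}}{8}.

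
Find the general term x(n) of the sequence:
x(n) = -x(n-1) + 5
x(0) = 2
First-order linear non-homogeneous.
Homogeneous solution: x_h(n) = A·(-1)^n.
Try constant particular solution x_p = K: K = -K + 5 ⇒ K = \frac{5}{2}.
General: x(n) = A·(-1)^n + \frac{5}{2}.
Apply x(0) = 2: A + \frac{5}{2} = 2 ⇒ A = - \frac{1}{2}.
So x(n) = \frac{5}{2} - \frac{\left(-1\right)^{n}}{2}.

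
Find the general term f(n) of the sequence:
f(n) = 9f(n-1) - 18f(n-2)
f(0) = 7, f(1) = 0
Characteristic equation: x² - 9x + 18 = 0, which factors as (x - (6))(x - (3)) = 0.
Roots r₁ = 6, r₂ = 3 (distinct).
General solution: f(n) = A·(6)^n + B·(3)^n.
From f(0) = 7: A + B = 7.
From f(1) = 0: 6A + 3B = 0.
Solving: A = -7, B = 14.
So f(n) = 14 \cdot 3^{n} - 7 \cdot 6^{n}.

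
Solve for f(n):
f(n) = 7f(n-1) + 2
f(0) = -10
First-order linear non-homogeneous.
Homogeneous solution: f_h(n) = A·(7)^n.
Try constant particular solution f_p = K: K = 7K + 2 ⇒ K = - \frac{1}{3}.
General: f(n) = A·(7)^n - \frac{1}{3}.
Apply f(0) = -10: A - \frac{1}{3} = -10 ⇒ A = - \frac{29}{3}.
So f(n) = - \frac{29 \cdot 7^{n}}{3} - \frac{1}{3}.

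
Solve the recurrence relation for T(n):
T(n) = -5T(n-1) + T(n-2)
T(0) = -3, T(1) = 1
Characteristic equation: x² + 5x - 1 = 0.
Discriminant Δ = (-5)² + 4·(1) = 29.
Roots r₁,₂ = (-5 ± √29)/2, so r₁ = - \frac{5}{2} + \frac{\sqrt{29}}{2}, r₂ = - \frac{\sqrt{29}}{2} - \frac{5}{2}.
General solution: T(n) = A·r₁^n + B·r₂^n.
From the initial conditions, A + B = -3 and r₁A + r₂B = 1.
Since r₁ - r₂ = √29: A = (1 - (-3)r₂)/√29 = - \frac{3}{2} - \frac{13 \sqrt{29}}{58}, and B = -3 - A = - \frac{3}{2} + \frac{13 \sqrt{29}}{58}.
So T(n) = \left(- \frac{3}{2} - \frac{13 \sqrt{29}}{58}\right)\left(- \frac{5}{2} + \frac{\sqrt{29}}{2}\right)^n + \left(- \frac{3}{2} + \frac{13 \sqrt{29}}{58}\right)\left(- \frac{\sqrt{29}}{2} - \frac{5}{2}\right)^n.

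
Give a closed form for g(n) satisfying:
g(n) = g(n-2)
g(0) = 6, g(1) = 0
Characteristic equation: x² - 1 = 0, which factors as (x - (-1))(x - (1)) = 0.
Roots r₁ = -1, r₂ = 1 (distinct).
General solution: g(n) = A·(-1)^n + B·(1)^n.
From g(0) = 6: A + B = 6.
From g(1) = 0: -A + B = 0.
Solving: A = 3, B = 3.
So g(n) = 3 \left(-1\right)^{n} + 3.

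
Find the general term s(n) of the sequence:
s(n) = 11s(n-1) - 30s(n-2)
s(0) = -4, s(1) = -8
Characteristic equation: x² - 11x + 30 = 0, which factors as (x - (5))(x - (6)) = 0.
Roots r₁ = 5, r₂ = 6 (distinct).
General solution: s(n) = A·(5)^n + B·(6)^n.
From s(0) = -4: A + B = -4.
From s(1) = -8: 5A + 6B = -8.
Solving: A = -16, B = 12.
So s(n) = - 16 \cdot 5^{n} + 12 \cdot 6^{n}.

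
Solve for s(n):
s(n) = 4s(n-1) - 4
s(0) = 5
First-order linear non-homogeneous.
Homogeneous solution: s_h(n) = A·(4)^n.
Try constant particular solution s_p = K: K = 4K - 4 ⇒ K = \frac{4}{3}.
General: s(n) = A·(4)^n + \frac{4}{3}.
Apply s(0) = 5: A + \frac{4}{3} = 5 ⇒ A = \frac{11}{3}.
So s(n) = \frac{11 \cdot 4^{n}}{3} + \frac{4}{3}.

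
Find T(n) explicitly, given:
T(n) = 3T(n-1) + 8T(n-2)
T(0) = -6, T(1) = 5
Characteristic equation: x² - 3x - 8 = 0.
Discriminant Δ = (3)² + 4·(8) = 41.
Roots r₁,₂ = (3 ± √41)/2, so r₁ = \frac{3}{2} + \frac{\sqrt{41}}{2}, r₂ = \frac{3}{2} - \frac{\sqrt{41}}{2}.
General solution: T(n) = A·r₁^n + B·r₂^n.
From the initial conditions, A + B = -6 and r₁A + r₂B = 5.
Since r₁ - r₂ = √41: A = (5 - (-6)r₂)/√41 = -3 + \frac{14 \sqrt{41}}{41}, and B = -6 - A = -3 - \frac{14 \sqrt{41}}{41}.
So T(n) = \left(-3 + \frac{14 \sqrt{41}}{41}\right)\left(\frac{3}{2} + \frac{\sqrt{41}}{2}\right)^n + \left(-3 - \frac{14 \sqrt{41}}{41}\right)\left(\frac{3}{2} - \frac{\sqrt{41}}{2}\right)^n.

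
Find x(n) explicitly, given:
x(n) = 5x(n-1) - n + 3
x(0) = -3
First-order linear with linear forcing.
Homogeneous solution: x_h(n) = A·(5)^n.
Try particular x_p(n) = pn + q. Substituting:
  pn + q = 5(p(n-1) + q) - n + 3.
Matching the n-coefficient: p = 5p - 1 ⇒ p = \frac{1}{4}.
Matching constants: q = -5p + 5q + 3 ⇒ q = - \frac{7}{16}.
General: x(n) = A·(5)^n + \frac{n}{4} - \frac{7}{16}.
Apply x(0) = -3: A - \frac{7}{16} = -3 ⇒ A = - \frac{41}{16}.
So x(n) = - \frac{41 \cdot 5^{n}}{16} + \frac{n}{4} - \frac{7}{16}.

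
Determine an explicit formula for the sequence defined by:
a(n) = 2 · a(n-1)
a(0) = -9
Pure geometric recurrence with ratio 2.
By induction a(n) = a(0) · (2)^n = - 9 \cdot 2^{n}.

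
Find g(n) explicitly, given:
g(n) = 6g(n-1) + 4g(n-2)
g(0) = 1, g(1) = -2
Characteristic equation: x² - 6x - 4 = 0.
Discriminant Δ = (6)² + 4·(4) = 52.
Roots r₁,₂ = (6 ± √52)/2, so r₁ = 3 + \sqrt{13}, r₂ = 3 - \sqrt{13}.
General solution: g(n) = A·r₁^n + B·r₂^n.
From the initial conditions, A + B = 1 and r₁A + r₂B = -2.
Since r₁ - r₂ = √52: A = (-2 - (1)r₂)/√52 = \frac{1}{2} - \frac{5 \sqrt{13}}{26}, and B = 1 - A = \frac{1}{2} + \frac{5 \sqrt{13}}{26}.
So g(n) = \left(\frac{1}{2} - \frac{5 \sqrt{13}}{26}\right)\left(3 + \sqrt{13}\right)^n + \left(\frac{1}{2} + \frac{5 \sqrt{13}}{26}\right)\left(3 - \sqrt{13}\right)^n.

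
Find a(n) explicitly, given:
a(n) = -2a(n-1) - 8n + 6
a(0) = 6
First-order linear with linear forcing.
Homogeneous solution: a_h(n) = A·(-2)^n.
Try particular a_p(n) = pn + q. Substituting:
  pn + q = -2(p(n-1) + q) - 8n + 6.
Matching the n-coefficient: p = -2p - 8 ⇒ p = - \frac{8}{3}.
Matching constants: q = 2p - 2q + 6 ⇒ q = \frac{2}{9}.
General: a(n) = A·(-2)^n - \frac{8 n}{3} + \frac{2}{9}.
Apply a(0) = 6: A + \frac{2}{9} = 6 ⇒ A = \frac{52}{9}.
So a(n) = \frac{52 \left(-2\right)^{n}}{9} - \frac{8 n}{3} + \frac{2}{9}.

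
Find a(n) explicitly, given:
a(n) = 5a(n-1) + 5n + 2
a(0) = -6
First-order linear with linear forcing.
Homogeneous solution: a_h(n) = A·(5)^n.
Try particular a_p(n) = pn + q. Substituting:
  pn + q = 5(p(n-1) + q) + 5n + 2.
Matching the n-coefficient: p = 5p + 5 ⇒ p = - \frac{5}{4}.
Matching constants: q = -5p + 5q + 2 ⇒ q = - \frac{33}{16}.
General: a(n) = A·(5)^n - \frac{5 n}{4} - \frac{33}{16}.
Apply a(0) = -6: A - \frac{33}{16} = -6 ⇒ A = - \frac{63}{16}.
So a(n) = - \frac{63 \cdot 5^{n}}{16} - \frac{5 n}{4} - \frac{33}{16}.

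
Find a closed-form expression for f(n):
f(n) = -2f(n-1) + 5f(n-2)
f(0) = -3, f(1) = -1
Characteristic equation: x² + 2x - 5 = 0.
Discriminant Δ = (-2)² + 4·(5) = 24.
Roots r₁,₂ = (-2 ± √24)/2, so r₁ = -1 + \sqrt{6}, r₂ = - \sqrt{6} - 1.
General solution: f(n) = A·r₁^n + B·r₂^n.
From the initial conditions, A + B = -3 and r₁A + r₂B = -1.
Since r₁ - r₂ = √24: A = (-1 - (-3)r₂)/√24 = - \frac{3}{2} - \frac{\sqrt{6}}{3}, and B = -3 - A = - \frac{3}{2} + \frac{\sqrt{6}}{3}.
So f(n) = \left(- \frac{3}{2} - \frac{\sqrt{6}}{3}\right)\left(-1 + \sqrt{6}\right)^n + \left(- \frac{3}{2} + \frac{\sqrt{6}}{3}\right)\left(- \sqrt{6} - 1\right)^n.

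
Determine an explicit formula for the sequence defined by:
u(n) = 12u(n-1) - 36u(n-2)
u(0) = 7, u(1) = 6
Characteristic equation: x² - 12x + 36 = 0, which is (x - (6))².
Repeated root r = 6.
General solution: u(n) = (A + Bn)·(6)^n.
From u(0) = 7: A = 7.
From u(1) = 6: (A + B)·(6) = 6 ⇒ B = -6.
So u(n) = \left(7 - 6 n\right) \cdot (6)^n.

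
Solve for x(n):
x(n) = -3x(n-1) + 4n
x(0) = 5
First-order linear with linear forcing.
Homogeneous solution: x_h(n) = A·(-3)^n.
Try particular x_p(n) = pn + q. Substituting:
  pn + q = -3(p(n-1) + q) + 4n.
Matching the n-coefficient: p = -3p + 4 ⇒ p = 1.
Matching constants: q = 3p - 3q ⇒ q = \frac{3}{4}.
General: x(n) = A·(-3)^n + n + \frac{3}{4}.
Apply x(0) = 5: A + \frac{3}{4} = 5 ⇒ A = \frac{17}{4}.
So x(n) = \frac{17 \left(-3\right)^{n}}{4} + n + \frac{3}{4}.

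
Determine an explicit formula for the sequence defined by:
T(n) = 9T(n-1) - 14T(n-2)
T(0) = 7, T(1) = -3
Characteristic equation: x² - 9x + 14 = 0, which factors as (x - (7))(x - (2)) = 0.
Roots r₁ = 7, r₂ = 2 (distinct).
General solution: T(n) = A·(7)^n + B·(2)^n.
From T(0) = 7: A + B = 7.
From T(1) = -3: 7A + 2B = -3.
Solving: A = - \frac{17}{5}, B = \frac{52}{5}.
So T(n) = \frac{52 \cdot 2^{n}}{5} - \frac{17 \cdot 7^{n}}{5}.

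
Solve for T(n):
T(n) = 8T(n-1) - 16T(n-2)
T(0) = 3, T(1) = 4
Characteristic equation: x² - 8x + 16 = 0, which is (x - (4))².
Repeated root r = 4.
General solution: T(n) = (A + Bn)·(4)^n.
From T(0) = 3: A = 3.
From T(1) = 4: (A + B)·(4) = 4 ⇒ B = -2.
So T(n) = \left(3 - 2 n\right) \cdot (4)^n.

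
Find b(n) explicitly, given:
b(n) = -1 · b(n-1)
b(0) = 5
Pure geometric recurrence with ratio -1.
By induction b(n) = b(0) · (-1)^n = 5 \left(-1\right)^{n}.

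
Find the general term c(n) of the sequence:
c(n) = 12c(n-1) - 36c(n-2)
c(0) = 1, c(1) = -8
Characteristic equation: x² - 12x + 36 = 0, which is (x - (6))².
Repeated root r = 6.
General solution: c(n) = (A + Bn)·(6)^n.
From c(0) = 1: A = 1.
From c(1) = -8: (A + B)·(6) = -8 ⇒ B = - \frac{7}{3}.
So c(n) = \left(1 - \frac{7 n}{3}\right) \cdot (6)^n.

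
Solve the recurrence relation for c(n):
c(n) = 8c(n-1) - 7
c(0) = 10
First-order linear non-homogeneous.
Homogeneous solution: c_h(n) = A·(8)^n.
Try constant particular solution c_p = K: K = 8K - 7 ⇒ K = 1.
General: c(n) = A·(8)^n + 1.
Apply c(0) = 10: A + 1 = 10 ⇒ A = 9.
So c(n) = 9 \cdot 8^{n} + 1.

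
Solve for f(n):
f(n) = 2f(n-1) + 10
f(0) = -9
First-order linear non-homogeneous.
Homogeneous solution: f_h(n) = A·(2)^n.
Try constant particular solution f_p = K: K = 2K + 10 ⇒ K = -10.
General: f(n) = A·(2)^n - 10.
Apply f(0) = -9: A - 10 = -9 ⇒ A = 1.
So f(n) = 2^{n} - 10.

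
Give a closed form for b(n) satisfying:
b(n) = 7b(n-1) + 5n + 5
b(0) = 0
First-order linear with linear forcing.
Homogeneous solution: b_h(n) = A·(7)^n.
Try particular b_p(n) = pn + q. Substituting:
  pn + q = 7(p(n-1) + q) + 5n + 5.
Matching the n-coefficient: p = 7p + 5 ⇒ p = - \frac{5}{6}.
Matching constants: q = -7p + 7q + 5 ⇒ q = - \frac{65}{36}.
General: b(n) = A·(7)^n - \frac{5 n}{6} - \frac{65}{36}.
Apply b(0) = 0: A - \frac{65}{36} = 0 ⇒ A = \frac{65}{36}.
So b(n) = \frac{65 \cdot 7^{n}}{36} - \frac{5 n}{6} - \frac{65}{36}.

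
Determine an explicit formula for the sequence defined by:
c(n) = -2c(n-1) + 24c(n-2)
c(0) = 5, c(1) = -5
Characteristic equation: x² + 2x - 24 = 0, which factors as (x - (-6))(x - (4)) = 0.
Roots r₁ = -6, r₂ = 4 (distinct).
General solution: c(n) = A·(-6)^n + B·(4)^n.
From c(0) = 5: A + B = 5.
From c(1) = -5: -6A + 4B = -5.
Solving: A = \frac{5}{2}, B = \frac{5}{2}.
So c(n) = \frac{5 \left(-6\right)^{n}}{2} + \frac{5 \cdot 4^{n}}{2}.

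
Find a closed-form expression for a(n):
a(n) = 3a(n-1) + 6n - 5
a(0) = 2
First-order linear with linear forcing.
Homogeneous solution: a_h(n) = A·(3)^n.
Try particular a_p(n) = pn + q. Substituting:
  pn + q = 3(p(n-1) + q) + 6n - 5.
Matching the n-coefficient: p = 3p + 6 ⇒ p = -3.
Matching constants: q = -3p + 3q - 5 ⇒ q = -2.
General: a(n) = A·(3)^n - 3 n - 2.
Apply a(0) = 2: A - 2 = 2 ⇒ A = 4.
So a(n) = 4 \cdot 3^{n} - 3 n - 2.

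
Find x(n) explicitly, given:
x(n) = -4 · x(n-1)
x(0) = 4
Pure geometric recurrence with ratio -4.
By induction x(n) = x(0) · (-4)^n = 4 \left(-4\right)^{n}.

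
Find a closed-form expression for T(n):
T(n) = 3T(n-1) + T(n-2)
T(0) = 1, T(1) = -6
Characteristic equation: x² - 3x - 1 = 0.
Discriminant Δ = (3)² + 4·(1) = 13.
Roots r₁,₂ = (3 ± √13)/2, so r₁ = \frac{3}{2} + \frac{\sqrt{13}}{2}, r₂ = \frac{3}{2} - \frac{\sqrt{13}}{2}.
General solution: T(n) = A·r₁^n + B·r₂^n.
From the initial conditions, A + B = 1 and r₁A + r₂B = -6.
Since r₁ - r₂ = √13: A = (-6 - (1)r₂)/√13 = \frac{1}{2} - \frac{15 \sqrt{13}}{26}, and B = 1 - A = \frac{1}{2} + \frac{15 \sqrt{13}}{26}.
So T(n) = \left(\frac{1}{2} - \frac{15 \sqrt{13}}{26}\right)\left(\frac{3}{2} + \frac{\sqrt{13}}{2}\right)^n + \left(\frac{1}{2} + \frac{15 \sqrt{13}}{26}\right)\left(\frac{3}{2} - \frac{\sqrt{13}}{2}\right)^n.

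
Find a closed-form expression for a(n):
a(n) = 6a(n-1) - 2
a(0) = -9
First-order linear non-homogeneous.
Homogeneous solution: a_h(n) = A·(6)^n.
Try constant particular solution a_p = K: K = 6K - 2 ⇒ K = \frac{2}{5}.
General: a(n) = A·(6)^n + \frac{2}{5}.
Apply a(0) = -9: A + \frac{2}{5} = -9 ⇒ A = - \frac{47}{5}.
So a(n) = \frac{2}{5} - \frac{47 \cdot 6^{n}}{5}.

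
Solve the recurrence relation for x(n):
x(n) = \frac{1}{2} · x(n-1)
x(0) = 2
Pure geometric recurrence with ratio \frac{1}{2}.
By induction x(n) = x(0) · (\frac{1}{2})^n = 2 \cdot 2^{- n}.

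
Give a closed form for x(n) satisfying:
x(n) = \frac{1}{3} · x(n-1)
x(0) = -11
Pure geometric recurrence with ratio \frac{1}{3}.
By induction x(n) = x(0) · (\frac{1}{3})^n = - 11 \cdot 3^{- n}.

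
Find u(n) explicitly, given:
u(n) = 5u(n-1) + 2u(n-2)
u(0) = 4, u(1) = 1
Characteristic equation: x² - 5x - 2 = 0.
Discriminant Δ = (5)² + 4·(2) = 33.
Roots r₁,₂ = (5 ± √33)/2, so r₁ = \frac{5}{2} + \frac{\sqrt{33}}{2}, r₂ = \frac{5}{2} - \frac{\sqrt{33}}{2}.
General solution: u(n) = A·r₁^n + B·r₂^n.
From the initial conditions, A + B = 4 and r₁A + r₂B = 1.
Since r₁ - r₂ = √33: A = (1 - (4)r₂)/√33 = 2 - \frac{3 \sqrt{33}}{11}, and B = 4 - A = \frac{3 \sqrt{33}}{11} + 2.
So u(n) = \left(2 - \frac{3 \sqrt{33}}{11}\right)\left(\frac{5}{2} + \frac{\sqrt{33}}{2}\right)^n + \left(\frac{3 \sqrt{33}}{11} + 2\right)\left(\frac{5}{2} - \frac{\sqrt{33}}{2}\right)^n.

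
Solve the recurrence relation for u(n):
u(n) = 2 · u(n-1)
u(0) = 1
Pure geometric recurrence with ratio 2.
By induction u(n) = u(0) · (2)^n = 2^{n}.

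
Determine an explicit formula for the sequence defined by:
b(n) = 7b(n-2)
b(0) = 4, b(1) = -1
Characteristic equation: x² - 7 = 0.
Discriminant Δ = (0)² + 4·(7) = 28.
Roots r₁,₂ = (0 ± √28)/2, so r₁ = \sqrt{7}, r₂ = - \sqrt{7}.
General solution: b(n) = A·r₁^n + B·r₂^n.
From the initial conditions, A + B = 4 and r₁A + r₂B = -1.
Since r₁ - r₂ = √28: A = (-1 - (4)r₂)/√28 = 2 - \frac{\sqrt{7}}{14}, and B = 4 - A = \frac{\sqrt{7}}{14} + 2.
So b(n) = \left(2 - \frac{\sqrt{7}}{14}\right)\left(\sqrt{7}\right)^n + \left(\frac{\sqrt{7}}{14} + 2\right)\left(- \sqrt{7}\right)^n.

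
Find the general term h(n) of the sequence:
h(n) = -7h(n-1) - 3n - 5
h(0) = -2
First-order linear with linear forcing.
Homogeneous solution: h_h(n) = A·(-7)^n.
Try particular h_p(n) = pn + q. Substituting:
  pn + q = -7(p(n-1) + q) - 3n - 5.
Matching the n-coefficient: p = -7p - 3 ⇒ p = - \frac{3}{8}.
Matching constants: q = 7p - 7q - 5 ⇒ q = - \frac{61}{64}.
General: h(n) = A·(-7)^n - \frac{3 n}{8} - \frac{61}{64}.
Apply h(0) = -2: A - \frac{61}{64} = -2 ⇒ A = - \frac{67}{64}.
So h(n) = - \frac{67 \left(-7\right)^{n}}{64} - \frac{3 n}{8} - \frac{61}{64}.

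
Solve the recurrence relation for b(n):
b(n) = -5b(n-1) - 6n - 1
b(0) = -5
First-order linear with linear forcing.
Homogeneous solution: b_h(n) = A·(-5)^n.
Try particular b_p(n) = pn + q. Substituting:
  pn + q = -5(p(n-1) + q) - 6n - 1.
Matching the n-coefficient: p = -5p - 6 ⇒ p = -1.
Matching constants: q = 5p - 5q - 1 ⇒ q = -1.
General: b(n) = A·(-5)^n - n - 1.
Apply b(0) = -5: A - 1 = -5 ⇒ A = -4.
So b(n) = - 4 \left(-5\right)^{n} - n - 1.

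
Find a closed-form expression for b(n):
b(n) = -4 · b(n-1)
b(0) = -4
Pure geometric recurrence with ratio -4.
By induction b(n) = b(0) · (-4)^n = - 4 \left(-4\right)^{n}.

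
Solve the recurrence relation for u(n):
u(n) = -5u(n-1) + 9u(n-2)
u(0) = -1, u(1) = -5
Characteristic equation: x² + 5x - 9 = 0.
Discriminant Δ = (-5)² + 4·(9) = 61.
Roots r₁,₂ = (-5 ± √61)/2, so r₁ = - \frac{5}{2} + \frac{\sqrt{61}}{2}, r₂ = - \frac{\sqrt{61}}{2} - \frac{5}{2}.
General solution: u(n) = A·r₁^n + B·r₂^n.
From the initial conditions, A + B = -1 and r₁A + r₂B = -5.
Since r₁ - r₂ = √61: A = (-5 - (-1)r₂)/√61 = - \frac{15 \sqrt{61}}{122} - \frac{1}{2}, and B = -1 - A = - \frac{1}{2} + \frac{15 \sqrt{61}}{122}.
So u(n) = \left(- \frac{15 \sqrt{61}}{122} - \frac{1}{2}\right)\left(- \frac{5}{2} + \frac{\sqrt{61}}{2}\right)^n + \left(- \frac{1}{2} + \frac{15 \sqrt{61}}{122}\right)\left(- \frac{\sqrt{61}}{2} - \frac{5}{2}\right)^n.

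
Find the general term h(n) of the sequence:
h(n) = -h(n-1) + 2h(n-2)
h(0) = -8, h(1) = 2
Characteristic equation: x² + x - 2 = 0, which factors as (x - (-2))(x - (1)) = 0.
Roots r₁ = -2, r₂ = 1 (distinct).
General solution: h(n) = A·(-2)^n + B·(1)^n.
From h(0) = -8: A + B = -8.
From h(1) = 2: -2A + B = 2.
Solving: A = - \frac{10}{3}, B = - \frac{14}{3}.
So h(n) = - \frac{10 \left(-2\right)^{n}}{3} - \frac{14}{3}.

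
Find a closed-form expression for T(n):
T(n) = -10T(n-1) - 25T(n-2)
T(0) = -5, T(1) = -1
Characteristic equation: x² + 10x + 25 = 0, which is (x - (-5))².
Repeated root r = -5.
General solution: T(n) = (A + Bn)·(-5)^n.
From T(0) = -5: A = -5.
From T(1) = -1: (A + B)·(-5) = -1 ⇒ B = \frac{26}{5}.
So T(n) = \left(\frac{26 n}{5} - 5\right) \cdot (-5)^n.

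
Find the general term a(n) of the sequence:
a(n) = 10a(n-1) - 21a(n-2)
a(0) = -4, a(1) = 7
Characteristic equation: x² - 10x + 21 = 0, which factors as (x - (7))(x - (3)) = 0.
Roots r₁ = 7, r₂ = 3 (distinct).
General solution: a(n) = A·(7)^n + B·(3)^n.
From a(0) = -4: A + B = -4.
From a(1) = 7: 7A + 3B = 7.
Solving: A = \frac{19}{4}, B = - \frac{35}{4}.
So a(n) = - \frac{35 \cdot 3^{n}}{4} + \frac{19 \cdot 7^{n}}{4}.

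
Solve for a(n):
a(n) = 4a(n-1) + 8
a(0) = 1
First-order linear non-homogeneous.
Homogeneous solution: a_h(n) = A·(4)^n.
Try constant particular solution a_p = K: K = 4K + 8 ⇒ K = - \frac{8}{3}.
General: a(n) = A·(4)^n - \frac{8}{3}.
Apply a(0) = 1: A - \frac{8}{3} = 1 ⇒ A = \frac{11}{3}.
So a(n) = \frac{11 \cdot 4^{n}}{3} - \frac{8}{3}.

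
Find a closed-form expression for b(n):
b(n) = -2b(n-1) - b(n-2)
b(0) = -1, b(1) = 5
Characteristic equation: x² + 2x + 1 = 0, which is (x - (-1))².
Repeated root r = -1.
General solution: b(n) = (A + Bn)·(-1)^n.
From b(0) = -1: A = -1.
From b(1) = 5: (A + B)·(-1) = 5 ⇒ B = -4.
So b(n) = \left(- 4 n - 1\right) \cdot (-1)^n.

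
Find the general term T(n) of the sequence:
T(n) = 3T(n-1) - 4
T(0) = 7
First-order linear non-homogeneous.
Homogeneous solution: T_h(n) = A·(3)^n.
Try constant particular solution T_p = K: K = 3K - 4 ⇒ K = 2.
General: T(n) = A·(3)^n + 2.
Apply T(0) = 7: A + 2 = 7 ⇒ A = 5.
So T(n) = 5 \cdot 3^{n} + 2.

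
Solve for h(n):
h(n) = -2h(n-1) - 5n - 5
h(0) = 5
First-order linear with linear forcing.
Homogeneous solution: h_h(n) = A·(-2)^n.
Try particular h_p(n) = pn + q. Substituting:
  pn + q = -2(p(n-1) + q) - 5n - 5.
Matching the n-coefficient: p = -2p - 5 ⇒ p = - \frac{5}{3}.
Matching constants: q = 2p - 2q - 5 ⇒ q = - \frac{25}{9}.
General: h(n) = A·(-2)^n - \frac{5 n}{3} - \frac{25}{9}.
Apply h(0) = 5: A - \frac{25}{9} = 5 ⇒ A = \frac{70}{9}.
So h(n) = \frac{70 \left(-2\right)^{n}}{9} - \frac{5 n}{3} - \frac{25}{9}.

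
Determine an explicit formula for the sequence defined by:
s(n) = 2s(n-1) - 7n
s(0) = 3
First-order linear with linear forcing.
Homogeneous solution: s_h(n) = A·(2)^n.
Try particular s_p(n) = pn + q. Substituting:
  pn + q = 2(p(n-1) + q) - 7n.
Matching the n-coefficient: p = 2p - 7 ⇒ p = 7.
Matching constants: q = -2p + 2q ⇒ q = 14.
General: s(n) = A·(2)^n + 7 n + 14.
Apply s(0) = 3: A + 14 = 3 ⇒ A = -11.
So s(n) = - 11 \cdot 2^{n} + 7 n + 14.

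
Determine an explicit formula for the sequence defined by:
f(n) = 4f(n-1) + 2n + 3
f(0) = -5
First-order linear with linear forcing.
Homogeneous solution: f_h(n) = A·(4)^n.
Try particular f_p(n) = pn + q. Substituting:
  pn + q = 4(p(n-1) + q) + 2n + 3.
Matching the n-coefficient: p = 4p + 2 ⇒ p = - \frac{2}{3}.
Matching constants: q = -4p + 4q + 3 ⇒ q = - \frac{17}{9}.
General: f(n) = A·(4)^n - \frac{2 n}{3} - \frac{17}{9}.
Apply f(0) = -5: A - \frac{17}{9} = -5 ⇒ A = - \frac{28}{9}.
So f(n) = - \frac{28 \cdot 4^{n}}{9} - \frac{2 n}{3} - \frac{17}{9}.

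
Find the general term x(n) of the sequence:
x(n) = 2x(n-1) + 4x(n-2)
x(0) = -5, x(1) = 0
Characteristic equation: x² - 2x - 4 = 0.
Discriminant Δ = (2)² + 4·(4) = 20.
Roots r₁,₂ = (2 ± √20)/2, so r₁ = 1 + \sqrt{5}, r₂ = 1 - \sqrt{5}.
General solution: x(n) = A·r₁^n + B·r₂^n.
From the initial conditions, A + B = -5 and r₁A + r₂B = 0.
Since r₁ - r₂ = √20: A = (0 - (-5)r₂)/√20 = - \frac{5}{2} + \frac{\sqrt{5}}{2}, and B = -5 - A = - \frac{5}{2} - \frac{\sqrt{5}}{2}.
So x(n) = \left(- \frac{5}{2} + \frac{\sqrt{5}}{2}\right)\left(1 + \sqrt{5}\right)^n + \left(- \frac{5}{2} - \frac{\sqrt{5}}{2}\right)\left(1 - \sqrt{5}\right)^n.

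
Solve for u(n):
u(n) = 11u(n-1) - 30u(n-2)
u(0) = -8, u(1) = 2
Characteristic equation: x² - 11x + 30 = 0, which factors as (x - (5))(x - (6)) = 0.
Roots r₁ = 5, r₂ = 6 (distinct).
General solution: u(n) = A·(5)^n + B·(6)^n.
From u(0) = -8: A + B = -8.
From u(1) = 2: 5A + 6B = 2.
Solving: A = -50, B = 42.
So u(n) = - 50 \cdot 5^{n} + 42 \cdot 6^{n}.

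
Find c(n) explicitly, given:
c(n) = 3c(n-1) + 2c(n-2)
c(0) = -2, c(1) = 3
Characteristic equation: x² - 3x - 2 = 0.
Discriminant Δ = (3)² + 4·(2) = 17.
Roots r₁,₂ = (3 ± √17)/2, so r₁ = \frac{3}{2} + \frac{\sqrt{17}}{2}, r₂ = \frac{3}{2} - \frac{\sqrt{17}}{2}.
General solution: c(n) = A·r₁^n + B·r₂^n.
From the initial conditions, A + B = -2 and r₁A + r₂B = 3.
Since r₁ - r₂ = √17: A = (3 - (-2)r₂)/√17 = -1 + \frac{6 \sqrt{17}}{17}, and B = -2 - A = - \frac{6 \sqrt{17}}{17} - 1.
So c(n) = \left(-1 + \frac{6 \sqrt{17}}{17}\right)\left(\frac{3}{2} + \frac{\sqrt{17}}{2}\right)^n + \left(- \frac{6 \sqrt{17}}{17} - 1\right)\left(\frac{3}{2} - \frac{\sqrt{17}}{2}\right)^n.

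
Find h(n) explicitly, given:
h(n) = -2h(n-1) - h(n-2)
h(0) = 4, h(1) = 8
Characteristic equation: x² + 2x + 1 = 0, which is (x - (-1))².
Repeated root r = -1.
General solution: h(n) = (A + Bn)·(-1)^n.
From h(0) = 4: A = 4.
From h(1) = 8: (A + B)·(-1) = 8 ⇒ B = -12.
So h(n) = \left(4 - 12 n\right) \cdot (-1)^n.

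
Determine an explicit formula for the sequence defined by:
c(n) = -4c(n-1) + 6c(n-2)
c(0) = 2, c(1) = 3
Characteristic equation: x² + 4x - 6 = 0.
Discriminant Δ = (-4)² + 4·(6) = 40.
Roots r₁,₂ = (-4 ± √40)/2, so r₁ = -2 + \sqrt{10}, r₂ = - \sqrt{10} - 2.
General solution: c(n) = A·r₁^n + B·r₂^n.
From the initial conditions, A + B = 2 and r₁A + r₂B = 3.
Since r₁ - r₂ = √40: A = (3 - (2)r₂)/√40 = 1 + \frac{7 \sqrt{10}}{20}, and B = 2 - A = 1 - \frac{7 \sqrt{10}}{20}.
So c(n) = \left(1 + \frac{7 \sqrt{10}}{20}\right)\left(-2 + \sqrt{10}\right)^n + \left(1 - \frac{7 \sqrt{10}}{20}\right)\left(- \sqrt{10} - 2\right)^n.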